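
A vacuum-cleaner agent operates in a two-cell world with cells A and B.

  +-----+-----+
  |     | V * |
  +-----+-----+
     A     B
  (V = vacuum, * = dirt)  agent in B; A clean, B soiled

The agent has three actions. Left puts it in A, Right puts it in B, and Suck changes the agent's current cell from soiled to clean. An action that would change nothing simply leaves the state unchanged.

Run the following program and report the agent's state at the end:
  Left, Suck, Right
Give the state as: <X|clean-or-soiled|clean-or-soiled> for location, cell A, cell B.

<B|clean|soiled>

Left (#1): <A|clean|soiled>
Suck (#2): <A|clean|soiled>
Right (#3): <B|clean|soiled>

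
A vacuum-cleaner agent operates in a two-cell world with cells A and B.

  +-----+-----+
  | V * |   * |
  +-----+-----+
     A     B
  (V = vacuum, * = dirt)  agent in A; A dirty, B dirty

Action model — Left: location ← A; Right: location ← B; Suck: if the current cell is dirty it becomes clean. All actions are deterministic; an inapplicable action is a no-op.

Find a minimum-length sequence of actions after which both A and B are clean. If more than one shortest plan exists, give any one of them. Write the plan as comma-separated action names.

Suck, Right, Suck

Suck (#1): <A|clean|dirty>
Right (#2): <B|clean|dirty>
Suck (#3): <B|clean|clean>
min 3: Suck A + move + Suck B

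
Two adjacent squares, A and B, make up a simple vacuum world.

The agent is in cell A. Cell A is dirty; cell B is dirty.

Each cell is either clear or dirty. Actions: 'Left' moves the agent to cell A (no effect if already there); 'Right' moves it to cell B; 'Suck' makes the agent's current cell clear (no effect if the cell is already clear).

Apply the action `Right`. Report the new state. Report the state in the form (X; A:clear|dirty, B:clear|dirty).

(B; A:dirty, B:dirty)

start: (A; A:dirty, B:dirty)
[1] after Right: (B; A:dirty, B:dirty)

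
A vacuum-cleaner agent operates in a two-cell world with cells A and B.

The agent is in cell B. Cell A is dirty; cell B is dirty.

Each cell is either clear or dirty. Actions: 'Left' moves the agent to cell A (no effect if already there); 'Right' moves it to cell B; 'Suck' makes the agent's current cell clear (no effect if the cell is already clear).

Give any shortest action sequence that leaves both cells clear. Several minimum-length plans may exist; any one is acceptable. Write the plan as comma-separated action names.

1. Suck → <B|dirty|clear>
2. Left → <A|dirty|clear>
3. Suck → <A|clear|clear>
min 3: Suck B + move + Suck A

Suck, Left, Suck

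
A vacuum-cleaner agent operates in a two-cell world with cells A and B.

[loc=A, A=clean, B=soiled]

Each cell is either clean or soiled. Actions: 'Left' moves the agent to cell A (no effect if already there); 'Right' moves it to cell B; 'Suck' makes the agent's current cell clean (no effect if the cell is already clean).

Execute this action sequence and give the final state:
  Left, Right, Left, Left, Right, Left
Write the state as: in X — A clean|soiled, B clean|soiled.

1. Left → in A — A clean, B soiled
2. Right → in B — A clean, B soiled
3. Left → in A — A clean, B soiled
4. Left → in A — A clean, B soiled
5. Right → in B — A clean, B soiled
6. Left → in A — A clean, B soiled

in A — A clean, B soiled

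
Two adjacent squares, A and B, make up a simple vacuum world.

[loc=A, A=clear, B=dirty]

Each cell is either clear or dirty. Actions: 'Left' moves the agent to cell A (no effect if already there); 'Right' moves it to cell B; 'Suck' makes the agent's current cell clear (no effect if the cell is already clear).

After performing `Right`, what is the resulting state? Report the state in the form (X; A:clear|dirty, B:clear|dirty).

start: (A; A:clear, B:dirty)
t=1 Right ⇒ (B; A:clear, B:dirty)

(B; A:clear, B:dirty)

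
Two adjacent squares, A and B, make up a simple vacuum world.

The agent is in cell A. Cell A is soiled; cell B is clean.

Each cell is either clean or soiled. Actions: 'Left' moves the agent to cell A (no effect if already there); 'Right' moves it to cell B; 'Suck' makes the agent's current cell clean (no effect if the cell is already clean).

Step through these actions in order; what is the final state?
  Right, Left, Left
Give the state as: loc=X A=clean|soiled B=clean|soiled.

loc=A A=soiled B=clean

1) do Right; now loc=B A=soiled B=clean
2) do Left; now loc=A A=soiled B=clean
3) do Left; now loc=A A=soiled B=clean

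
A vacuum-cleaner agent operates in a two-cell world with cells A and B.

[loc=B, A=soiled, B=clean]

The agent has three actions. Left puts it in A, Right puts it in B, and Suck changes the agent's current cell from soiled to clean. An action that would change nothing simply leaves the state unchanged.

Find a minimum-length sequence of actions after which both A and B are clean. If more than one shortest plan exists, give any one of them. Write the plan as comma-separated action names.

t=1 Left ⇒ (A; A:soiled, B:clean)
t=2 Suck ⇒ (A; A:clean, B:clean)
min 2: go A then Suck

Left, Suck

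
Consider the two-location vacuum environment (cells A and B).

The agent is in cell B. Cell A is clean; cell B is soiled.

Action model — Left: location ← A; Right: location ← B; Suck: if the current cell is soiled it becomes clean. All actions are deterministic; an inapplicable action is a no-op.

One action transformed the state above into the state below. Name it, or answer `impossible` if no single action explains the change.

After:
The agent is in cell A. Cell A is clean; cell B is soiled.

Left

try  Left: in A — A clean, B soiled  ← match
try Right: in B — A clean, B soiled
try  Suck: in B — A clean, B clean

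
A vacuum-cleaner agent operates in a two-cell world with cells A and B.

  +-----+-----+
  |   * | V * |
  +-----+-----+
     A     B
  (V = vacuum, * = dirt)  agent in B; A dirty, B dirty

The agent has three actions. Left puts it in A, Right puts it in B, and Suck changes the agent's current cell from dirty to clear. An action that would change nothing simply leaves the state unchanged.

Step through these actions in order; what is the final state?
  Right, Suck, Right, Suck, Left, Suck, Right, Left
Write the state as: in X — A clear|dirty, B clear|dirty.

in A — A clear, B clear

Right (#1): in B — A dirty, B dirty
Suck (#2): in B — A dirty, B clear
Right (#3): in B — A dirty, B clear
Suck (#4): in B — A dirty, B clear
Left (#5): in A — A dirty, B clear
Suck (#6): in A — A clear, B clear
Right (#7): in B — A clear, B clear
Left (#8): in A — A clear, B clear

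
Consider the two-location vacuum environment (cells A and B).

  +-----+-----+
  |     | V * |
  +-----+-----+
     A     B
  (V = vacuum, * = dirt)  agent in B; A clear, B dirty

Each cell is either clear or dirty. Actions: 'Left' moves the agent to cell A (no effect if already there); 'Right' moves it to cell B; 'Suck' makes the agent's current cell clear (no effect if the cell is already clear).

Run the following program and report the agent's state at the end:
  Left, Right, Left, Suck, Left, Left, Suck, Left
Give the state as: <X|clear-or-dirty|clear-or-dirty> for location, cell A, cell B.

<A|clear|dirty>

1) do Left; now <A|clear|dirty>
2) do Right; now <B|clear|dirty>
3) do Left; now <A|clear|dirty>
4) do Suck; now <A|clear|dirty>
5) do Left; now <A|clear|dirty>
6) do Left; now <A|clear|dirty>
7) do Suck; now <A|clear|dirty>
8) do Left; now <A|clear|dirty>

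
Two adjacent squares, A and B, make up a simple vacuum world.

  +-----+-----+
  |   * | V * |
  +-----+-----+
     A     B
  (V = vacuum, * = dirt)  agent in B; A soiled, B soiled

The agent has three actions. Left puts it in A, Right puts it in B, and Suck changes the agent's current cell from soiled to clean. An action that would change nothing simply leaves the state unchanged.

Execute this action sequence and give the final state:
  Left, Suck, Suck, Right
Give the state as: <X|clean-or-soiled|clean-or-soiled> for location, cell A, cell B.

[1] after Left: <A|soiled|soiled>
[2] after Suck: <A|clean|soiled>
[3] after Suck: <A|clean|soiled>
[4] after Right: <B|clean|soiled>

<B|clean|soiled>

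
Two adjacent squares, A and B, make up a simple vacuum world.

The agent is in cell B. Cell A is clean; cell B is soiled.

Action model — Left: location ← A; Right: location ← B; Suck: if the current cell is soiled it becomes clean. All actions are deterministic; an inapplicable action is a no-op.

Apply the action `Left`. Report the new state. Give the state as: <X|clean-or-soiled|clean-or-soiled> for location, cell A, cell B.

<A|clean|soiled>

start: <B|clean|soiled>
Left (#1): <A|clean|soiled>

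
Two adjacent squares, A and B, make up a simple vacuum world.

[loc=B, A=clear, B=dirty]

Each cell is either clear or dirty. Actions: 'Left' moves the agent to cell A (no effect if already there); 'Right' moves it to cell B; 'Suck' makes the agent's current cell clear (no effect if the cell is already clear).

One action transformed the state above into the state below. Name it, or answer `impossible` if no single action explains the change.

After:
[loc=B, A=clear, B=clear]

try  Left: <A|clear|dirty>
try Right: <B|clear|dirty>
try  Suck: <B|clear|clear>  ← match

Suck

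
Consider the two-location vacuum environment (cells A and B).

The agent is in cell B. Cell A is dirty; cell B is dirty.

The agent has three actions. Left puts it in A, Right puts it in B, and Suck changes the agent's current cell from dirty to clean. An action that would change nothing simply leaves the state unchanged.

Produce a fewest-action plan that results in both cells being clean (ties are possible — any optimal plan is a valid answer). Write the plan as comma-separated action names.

step 1/3 (Suck): in B — A dirty, B clean
step 2/3 (Left): in A — A dirty, B clean
step 3/3 (Suck): in A — A clean, B clean
min 3: Suck B + move + Suck A

Suck, Left, Suck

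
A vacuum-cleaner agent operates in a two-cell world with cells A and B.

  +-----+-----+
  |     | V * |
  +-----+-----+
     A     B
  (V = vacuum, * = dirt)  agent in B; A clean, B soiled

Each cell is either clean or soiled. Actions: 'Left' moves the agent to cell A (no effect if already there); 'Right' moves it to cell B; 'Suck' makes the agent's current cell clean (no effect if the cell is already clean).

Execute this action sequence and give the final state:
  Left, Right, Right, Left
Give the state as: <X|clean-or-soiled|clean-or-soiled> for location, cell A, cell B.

<A|clean|soiled>

1) do Left; now <A|clean|soiled>
2) do Right; now <B|clean|soiled>
3) do Right; now <B|clean|soiled>
4) do Left; now <A|clean|soiled>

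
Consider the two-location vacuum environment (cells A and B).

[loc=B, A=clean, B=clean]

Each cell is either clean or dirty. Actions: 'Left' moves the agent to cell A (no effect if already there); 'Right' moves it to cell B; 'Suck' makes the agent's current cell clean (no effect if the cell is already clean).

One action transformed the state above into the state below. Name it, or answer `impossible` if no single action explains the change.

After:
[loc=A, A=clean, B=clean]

try  Left: <A|clean|clean>  ← match
try Right: <B|clean|clean>
try  Suck: <B|clean|clean>

Left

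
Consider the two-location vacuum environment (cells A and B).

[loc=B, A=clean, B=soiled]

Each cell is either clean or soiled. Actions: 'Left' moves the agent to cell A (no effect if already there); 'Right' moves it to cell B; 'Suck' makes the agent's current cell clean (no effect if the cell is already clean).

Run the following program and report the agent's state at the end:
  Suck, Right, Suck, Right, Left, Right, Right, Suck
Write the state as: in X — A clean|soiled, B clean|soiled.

in B — A clean, B clean

t=1 Suck ⇒ in B — A clean, B clean
t=2 Right ⇒ in B — A clean, B clean
t=3 Suck ⇒ in B — A clean, B clean
t=4 Right ⇒ in B — A clean, B clean
t=5 Left ⇒ in A — A clean, B clean
t=6 Right ⇒ in B — A clean, B clean
t=7 Right ⇒ in B — A clean, B clean
t=8 Suck ⇒ in B — A clean, B clean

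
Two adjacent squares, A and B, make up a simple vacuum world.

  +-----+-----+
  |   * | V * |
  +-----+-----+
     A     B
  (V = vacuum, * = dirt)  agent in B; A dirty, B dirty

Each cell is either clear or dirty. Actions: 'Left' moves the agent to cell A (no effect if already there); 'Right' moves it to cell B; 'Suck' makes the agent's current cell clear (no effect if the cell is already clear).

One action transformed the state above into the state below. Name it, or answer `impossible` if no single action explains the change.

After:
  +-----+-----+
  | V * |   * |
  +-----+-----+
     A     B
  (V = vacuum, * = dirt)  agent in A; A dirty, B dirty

try  Left: (A; A:dirty, B:dirty)  ← match
try Right: (B; A:dirty, B:dirty)
try  Suck: (B; A:dirty, B:clear)

Left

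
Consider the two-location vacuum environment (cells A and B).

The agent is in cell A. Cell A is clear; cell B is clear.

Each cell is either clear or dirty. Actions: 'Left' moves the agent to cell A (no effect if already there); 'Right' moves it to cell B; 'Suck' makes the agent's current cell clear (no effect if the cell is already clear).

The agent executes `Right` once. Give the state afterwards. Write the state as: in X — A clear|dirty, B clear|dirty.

start: in A — A clear, B clear
t=1 Right ⇒ in B — A clear, B clear

in B — A clear, B clear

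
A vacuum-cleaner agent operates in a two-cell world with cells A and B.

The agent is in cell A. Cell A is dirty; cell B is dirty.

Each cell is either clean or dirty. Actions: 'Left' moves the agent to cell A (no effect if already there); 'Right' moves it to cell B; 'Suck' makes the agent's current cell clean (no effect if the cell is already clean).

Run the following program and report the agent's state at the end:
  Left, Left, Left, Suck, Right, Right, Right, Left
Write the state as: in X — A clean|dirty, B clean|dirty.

t=1 Left ⇒ in A — A dirty, B dirty
t=2 Left ⇒ in A — A dirty, B dirty
t=3 Left ⇒ in A — A dirty, B dirty
t=4 Suck ⇒ in A — A clean, B dirty
t=5 Right ⇒ in B — A clean, B dirty
t=6 Right ⇒ in B — A clean, B dirty
t=7 Right ⇒ in B — A clean, B dirty
t=8 Left ⇒ in A — A clean, B dirty

in A — A clean, B dirty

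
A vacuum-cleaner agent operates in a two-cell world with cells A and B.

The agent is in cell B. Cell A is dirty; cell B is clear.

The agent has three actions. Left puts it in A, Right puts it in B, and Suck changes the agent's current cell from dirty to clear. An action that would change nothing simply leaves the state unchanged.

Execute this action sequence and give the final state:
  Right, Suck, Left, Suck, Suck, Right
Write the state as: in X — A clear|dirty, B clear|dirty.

[1] after Right: in B — A dirty, B clear
[2] after Suck: in B — A dirty, B clear
[3] after Left: in A — A dirty, B clear
[4] after Suck: in A — A clear, B clear
[5] after Suck: in A — A clear, B clear
[6] after Right: in B — A clear, B clear

in B — A clear, B clear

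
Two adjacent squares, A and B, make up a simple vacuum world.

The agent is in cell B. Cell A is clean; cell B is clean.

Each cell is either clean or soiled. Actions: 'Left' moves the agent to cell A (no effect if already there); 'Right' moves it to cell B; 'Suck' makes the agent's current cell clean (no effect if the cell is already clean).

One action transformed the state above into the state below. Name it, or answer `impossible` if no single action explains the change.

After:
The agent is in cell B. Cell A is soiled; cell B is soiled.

impossible

try  Left: <A|clean|clean>
try Right: <B|clean|clean>
try  Suck: <B|clean|clean>
no single action produces the after-state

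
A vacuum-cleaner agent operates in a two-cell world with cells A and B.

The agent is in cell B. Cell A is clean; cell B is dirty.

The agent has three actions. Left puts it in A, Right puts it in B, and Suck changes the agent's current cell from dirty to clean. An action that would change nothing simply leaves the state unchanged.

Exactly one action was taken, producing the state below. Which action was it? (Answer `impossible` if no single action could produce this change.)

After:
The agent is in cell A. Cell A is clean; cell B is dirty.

try  Left: <A|clean|dirty>  ← match
try Right: <B|clean|dirty>
try  Suck: <B|clean|clean>

Left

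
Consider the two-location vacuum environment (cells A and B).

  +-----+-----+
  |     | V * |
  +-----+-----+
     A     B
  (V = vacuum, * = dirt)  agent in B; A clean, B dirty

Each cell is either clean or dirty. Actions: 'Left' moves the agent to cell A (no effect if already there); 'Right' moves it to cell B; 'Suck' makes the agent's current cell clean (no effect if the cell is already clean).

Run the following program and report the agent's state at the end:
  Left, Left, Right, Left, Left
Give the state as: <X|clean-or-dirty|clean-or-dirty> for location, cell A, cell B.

1) do Left; now <A|clean|dirty>
2) do Left; now <A|clean|dirty>
3) do Right; now <B|clean|dirty>
4) do Left; now <A|clean|dirty>
5) do Left; now <A|clean|dirty>

<A|clean|dirty>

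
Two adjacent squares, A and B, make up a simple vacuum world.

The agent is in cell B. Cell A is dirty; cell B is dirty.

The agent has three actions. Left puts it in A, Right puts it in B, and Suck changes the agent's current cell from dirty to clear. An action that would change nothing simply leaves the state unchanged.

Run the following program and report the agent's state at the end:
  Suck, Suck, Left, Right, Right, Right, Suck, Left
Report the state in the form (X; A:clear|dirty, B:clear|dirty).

[1] after Suck: (B; A:dirty, B:clear)
[2] after Suck: (B; A:dirty, B:clear)
[3] after Left: (A; A:dirty, B:clear)
[4] after Right: (B; A:dirty, B:clear)
[5] after Right: (B; A:dirty, B:clear)
[6] after Right: (B; A:dirty, B:clear)
[7] after Suck: (B; A:dirty, B:clear)
[8] after Left: (A; A:dirty, B:clear)

(A; A:dirty, B:clear)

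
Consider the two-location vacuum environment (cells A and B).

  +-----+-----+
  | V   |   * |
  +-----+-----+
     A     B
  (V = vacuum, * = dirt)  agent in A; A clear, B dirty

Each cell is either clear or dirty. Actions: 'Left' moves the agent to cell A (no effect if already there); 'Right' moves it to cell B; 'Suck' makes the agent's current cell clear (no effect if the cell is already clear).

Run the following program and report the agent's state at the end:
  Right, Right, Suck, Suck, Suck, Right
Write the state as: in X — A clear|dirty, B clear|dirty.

t=1 Right ⇒ in B — A clear, B dirty
t=2 Right ⇒ in B — A clear, B dirty
t=3 Suck ⇒ in B — A clear, B clear
t=4 Suck ⇒ in B — A clear, B clear
t=5 Suck ⇒ in B — A clear, B clear
t=6 Right ⇒ in B — A clear, B clear

in B — A clear, B clear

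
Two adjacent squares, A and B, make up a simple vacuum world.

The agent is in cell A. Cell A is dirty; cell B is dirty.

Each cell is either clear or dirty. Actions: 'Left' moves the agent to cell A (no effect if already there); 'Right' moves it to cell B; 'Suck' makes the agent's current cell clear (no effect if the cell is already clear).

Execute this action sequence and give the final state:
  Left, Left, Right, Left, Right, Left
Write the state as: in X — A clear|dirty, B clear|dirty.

1) do Left; now in A — A dirty, B dirty
2) do Left; now in A — A dirty, B dirty
3) do Right; now in B — A dirty, B dirty
4) do Left; now in A — A dirty, B dirty
5) do Right; now in B — A dirty, B dirty
6) do Left; now in A — A dirty, B dirty

in A — A dirty, B dirty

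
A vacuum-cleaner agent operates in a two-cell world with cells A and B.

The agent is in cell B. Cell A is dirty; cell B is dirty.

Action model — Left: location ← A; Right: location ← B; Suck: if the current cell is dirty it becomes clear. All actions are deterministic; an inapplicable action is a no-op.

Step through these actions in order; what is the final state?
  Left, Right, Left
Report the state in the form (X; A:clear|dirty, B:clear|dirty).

t=1 Left ⇒ (A; A:dirty, B:dirty)
t=2 Right ⇒ (B; A:dirty, B:dirty)
t=3 Left ⇒ (A; A:dirty, B:dirty)

(A; A:dirty, B:dirty)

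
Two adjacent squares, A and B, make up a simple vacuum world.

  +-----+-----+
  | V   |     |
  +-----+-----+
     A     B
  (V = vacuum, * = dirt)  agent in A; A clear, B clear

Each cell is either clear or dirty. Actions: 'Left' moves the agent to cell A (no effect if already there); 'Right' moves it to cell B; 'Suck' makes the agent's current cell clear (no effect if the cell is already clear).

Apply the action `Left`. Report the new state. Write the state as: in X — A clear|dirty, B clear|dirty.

in A — A clear, B clear

start: in A — A clear, B clear
[1] after Left: in A — A clear, B clear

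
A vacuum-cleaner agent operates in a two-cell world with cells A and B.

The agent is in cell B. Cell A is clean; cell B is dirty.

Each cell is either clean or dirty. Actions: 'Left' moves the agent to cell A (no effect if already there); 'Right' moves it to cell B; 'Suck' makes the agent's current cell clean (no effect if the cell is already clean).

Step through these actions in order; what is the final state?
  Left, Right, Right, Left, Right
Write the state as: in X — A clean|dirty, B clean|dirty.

in B — A clean, B dirty

t=1 Left ⇒ in A — A clean, B dirty
t=2 Right ⇒ in B — A clean, B dirty
t=3 Right ⇒ in B — A clean, B dirty
t=4 Left ⇒ in A — A clean, B dirty
t=5 Right ⇒ in B — A clean, B dirty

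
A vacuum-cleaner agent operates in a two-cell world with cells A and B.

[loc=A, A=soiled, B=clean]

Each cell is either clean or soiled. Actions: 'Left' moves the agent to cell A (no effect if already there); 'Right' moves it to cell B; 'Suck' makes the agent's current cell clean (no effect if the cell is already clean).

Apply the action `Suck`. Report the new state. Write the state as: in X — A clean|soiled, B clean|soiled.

start: in A — A soiled, B clean
1. Suck → in A — A clean, B clean

in A — A clean, B clean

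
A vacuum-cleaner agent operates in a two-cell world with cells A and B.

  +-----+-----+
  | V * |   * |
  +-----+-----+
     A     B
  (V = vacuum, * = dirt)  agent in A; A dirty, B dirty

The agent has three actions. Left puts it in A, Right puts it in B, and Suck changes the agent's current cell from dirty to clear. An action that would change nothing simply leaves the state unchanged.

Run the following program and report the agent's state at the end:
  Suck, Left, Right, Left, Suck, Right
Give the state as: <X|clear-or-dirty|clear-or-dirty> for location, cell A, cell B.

step 1/6 (Suck): <A|clear|dirty>
step 2/6 (Left): <A|clear|dirty>
step 3/6 (Right): <B|clear|dirty>
step 4/6 (Left): <A|clear|dirty>
step 5/6 (Suck): <A|clear|dirty>
step 6/6 (Right): <B|clear|dirty>

<B|clear|dirty>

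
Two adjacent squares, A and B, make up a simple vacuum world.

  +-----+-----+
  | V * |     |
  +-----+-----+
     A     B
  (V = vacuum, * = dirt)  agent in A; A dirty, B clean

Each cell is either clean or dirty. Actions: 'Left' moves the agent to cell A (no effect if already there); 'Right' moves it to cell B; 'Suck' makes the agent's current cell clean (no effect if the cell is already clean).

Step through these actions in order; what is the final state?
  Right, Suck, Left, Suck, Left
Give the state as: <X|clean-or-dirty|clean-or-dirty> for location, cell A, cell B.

step 1/5 (Right): <B|dirty|clean>
step 2/5 (Suck): <B|dirty|clean>
step 3/5 (Left): <A|dirty|clean>
step 4/5 (Suck): <A|clean|clean>
step 5/5 (Left): <A|clean|clean>

<A|clean|clean>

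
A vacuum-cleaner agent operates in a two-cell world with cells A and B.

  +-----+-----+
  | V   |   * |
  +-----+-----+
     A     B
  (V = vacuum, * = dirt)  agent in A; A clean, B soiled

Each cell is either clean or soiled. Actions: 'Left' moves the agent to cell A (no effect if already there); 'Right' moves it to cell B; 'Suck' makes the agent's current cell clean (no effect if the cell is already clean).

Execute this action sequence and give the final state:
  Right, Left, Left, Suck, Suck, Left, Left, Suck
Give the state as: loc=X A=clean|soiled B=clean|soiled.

step 1/8 (Right): loc=B A=clean B=soiled
step 2/8 (Left): loc=A A=clean B=soiled
step 3/8 (Left): loc=A A=clean B=soiled
step 4/8 (Suck): loc=A A=clean B=soiled
step 5/8 (Suck): loc=A A=clean B=soiled
step 6/8 (Left): loc=A A=clean B=soiled
step 7/8 (Left): loc=A A=clean B=soiled
step 8/8 (Suck): loc=A A=clean B=soiled

loc=A A=clean B=soiled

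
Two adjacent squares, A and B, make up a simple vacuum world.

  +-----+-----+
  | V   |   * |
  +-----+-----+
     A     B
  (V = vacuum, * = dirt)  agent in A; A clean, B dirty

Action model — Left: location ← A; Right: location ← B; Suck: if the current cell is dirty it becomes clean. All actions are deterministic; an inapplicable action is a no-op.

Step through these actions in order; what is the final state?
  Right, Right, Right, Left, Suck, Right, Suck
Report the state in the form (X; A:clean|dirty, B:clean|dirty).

[1] after Right: (B; A:clean, B:dirty)
[2] after Right: (B; A:clean, B:dirty)
[3] after Right: (B; A:clean, B:dirty)
[4] after Left: (A; A:clean, B:dirty)
[5] after Suck: (A; A:clean, B:dirty)
[6] after Right: (B; A:clean, B:dirty)
[7] after Suck: (B; A:clean, B:clean)

(B; A:clean, B:clean)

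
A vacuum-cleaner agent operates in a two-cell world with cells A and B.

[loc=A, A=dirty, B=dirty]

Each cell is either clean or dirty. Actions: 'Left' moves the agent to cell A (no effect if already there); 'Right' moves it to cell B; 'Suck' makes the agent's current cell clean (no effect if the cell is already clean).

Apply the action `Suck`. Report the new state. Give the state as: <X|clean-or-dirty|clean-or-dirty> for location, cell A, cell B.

start: <A|dirty|dirty>
1. Suck → <A|clean|dirty>

<A|clean|dirty>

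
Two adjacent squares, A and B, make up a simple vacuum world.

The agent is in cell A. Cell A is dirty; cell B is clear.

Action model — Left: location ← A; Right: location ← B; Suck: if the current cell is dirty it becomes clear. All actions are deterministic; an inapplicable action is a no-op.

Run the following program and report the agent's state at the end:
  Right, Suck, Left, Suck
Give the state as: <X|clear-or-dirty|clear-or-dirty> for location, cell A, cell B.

Right (#1): <B|dirty|clear>
Suck (#2): <B|dirty|clear>
Left (#3): <A|dirty|clear>
Suck (#4): <A|clear|clear>

<A|clear|clear>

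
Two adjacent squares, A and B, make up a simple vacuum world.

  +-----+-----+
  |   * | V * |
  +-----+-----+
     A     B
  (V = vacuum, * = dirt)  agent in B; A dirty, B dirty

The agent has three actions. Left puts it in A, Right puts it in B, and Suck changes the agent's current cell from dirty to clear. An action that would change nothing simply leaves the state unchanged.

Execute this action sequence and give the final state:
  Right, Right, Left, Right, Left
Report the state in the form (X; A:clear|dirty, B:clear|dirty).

Right (#1): (B; A:dirty, B:dirty)
Right (#2): (B; A:dirty, B:dirty)
Left (#3): (A; A:dirty, B:dirty)
Right (#4): (B; A:dirty, B:dirty)
Left (#5): (A; A:dirty, B:dirty)

(A; A:dirty, B:dirty)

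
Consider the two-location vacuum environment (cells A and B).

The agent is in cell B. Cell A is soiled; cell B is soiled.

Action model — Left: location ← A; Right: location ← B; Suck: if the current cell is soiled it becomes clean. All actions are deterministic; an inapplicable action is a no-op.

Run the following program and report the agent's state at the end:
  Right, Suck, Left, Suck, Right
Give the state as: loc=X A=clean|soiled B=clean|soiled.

loc=B A=clean B=clean

step 1/5 (Right): loc=B A=soiled B=soiled
step 2/5 (Suck): loc=B A=soiled B=clean
step 3/5 (Left): loc=A A=soiled B=clean
step 4/5 (Suck): loc=A A=clean B=clean
step 5/5 (Right): loc=B A=clean B=clean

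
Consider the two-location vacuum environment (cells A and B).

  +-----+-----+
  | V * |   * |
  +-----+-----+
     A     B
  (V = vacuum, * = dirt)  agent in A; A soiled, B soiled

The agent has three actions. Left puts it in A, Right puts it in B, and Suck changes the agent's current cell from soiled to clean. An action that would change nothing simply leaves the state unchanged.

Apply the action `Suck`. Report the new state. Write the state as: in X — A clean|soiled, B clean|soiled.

in A — A clean, B soiled

start: in A — A soiled, B soiled
t=1 Suck ⇒ in A — A clean, B soiled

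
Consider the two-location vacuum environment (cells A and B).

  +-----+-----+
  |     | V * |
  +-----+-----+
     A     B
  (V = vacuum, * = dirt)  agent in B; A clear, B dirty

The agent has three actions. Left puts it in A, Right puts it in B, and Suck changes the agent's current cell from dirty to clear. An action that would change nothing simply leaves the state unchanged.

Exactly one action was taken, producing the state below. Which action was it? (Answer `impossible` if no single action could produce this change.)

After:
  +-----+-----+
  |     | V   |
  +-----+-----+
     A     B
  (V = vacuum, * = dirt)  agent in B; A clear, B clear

try  Left: loc=A A=clear B=dirty
try Right: loc=B A=clear B=dirty
try  Suck: loc=B A=clear B=clear  ← match

Suck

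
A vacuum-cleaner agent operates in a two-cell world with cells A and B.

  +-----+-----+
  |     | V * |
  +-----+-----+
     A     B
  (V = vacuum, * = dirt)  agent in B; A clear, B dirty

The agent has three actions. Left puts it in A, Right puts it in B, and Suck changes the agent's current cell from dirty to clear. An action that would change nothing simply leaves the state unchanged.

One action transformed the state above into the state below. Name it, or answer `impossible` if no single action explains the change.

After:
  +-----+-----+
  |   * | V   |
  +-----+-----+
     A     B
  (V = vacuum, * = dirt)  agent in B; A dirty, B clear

impossible

try  Left: <A|clear|dirty>
try Right: <B|clear|dirty>
try  Suck: <B|clear|clear>
no single action produces the after-state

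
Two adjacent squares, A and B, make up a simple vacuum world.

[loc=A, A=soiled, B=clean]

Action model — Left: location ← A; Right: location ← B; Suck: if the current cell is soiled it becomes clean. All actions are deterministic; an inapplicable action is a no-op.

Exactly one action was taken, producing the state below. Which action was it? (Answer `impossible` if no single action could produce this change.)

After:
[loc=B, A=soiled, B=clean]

Right

try  Left: loc=A A=soiled B=clean
try Right: loc=B A=soiled B=clean  ← match
try  Suck: loc=A A=clean B=clean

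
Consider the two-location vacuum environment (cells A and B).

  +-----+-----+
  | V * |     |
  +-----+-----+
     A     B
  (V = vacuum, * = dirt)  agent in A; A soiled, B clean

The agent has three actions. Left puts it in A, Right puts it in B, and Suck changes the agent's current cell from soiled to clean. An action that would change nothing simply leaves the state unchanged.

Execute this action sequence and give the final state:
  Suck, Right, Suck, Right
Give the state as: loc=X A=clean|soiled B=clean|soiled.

[1] after Suck: loc=A A=clean B=clean
[2] after Right: loc=B A=clean B=clean
[3] after Suck: loc=B A=clean B=clean
[4] after Right: loc=B A=clean B=clean

loc=B A=clean B=clean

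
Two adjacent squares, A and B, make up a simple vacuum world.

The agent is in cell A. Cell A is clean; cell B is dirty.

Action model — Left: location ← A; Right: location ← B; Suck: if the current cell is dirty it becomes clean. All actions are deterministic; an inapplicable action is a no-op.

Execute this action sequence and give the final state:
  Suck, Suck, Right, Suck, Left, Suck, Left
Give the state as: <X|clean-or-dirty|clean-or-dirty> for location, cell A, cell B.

Suck (#1): <A|clean|dirty>
Suck (#2): <A|clean|dirty>
Right (#3): <B|clean|dirty>
Suck (#4): <B|clean|clean>
Left (#5): <A|clean|clean>
Suck (#6): <A|clean|clean>
Left (#7): <A|clean|clean>

<A|clean|clean>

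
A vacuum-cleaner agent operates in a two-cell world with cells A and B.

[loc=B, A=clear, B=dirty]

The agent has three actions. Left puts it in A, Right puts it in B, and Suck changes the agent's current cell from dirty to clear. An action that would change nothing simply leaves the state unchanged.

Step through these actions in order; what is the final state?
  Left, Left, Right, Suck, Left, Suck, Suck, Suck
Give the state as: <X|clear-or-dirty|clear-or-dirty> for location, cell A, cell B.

1) do Left; now <A|clear|dirty>
2) do Left; now <A|clear|dirty>
3) do Right; now <B|clear|dirty>
4) do Suck; now <B|clear|clear>
5) do Left; now <A|clear|clear>
6) do Suck; now <A|clear|clear>
7) do Suck; now <A|clear|clear>
8) do Suck; now <A|clear|clear>

<A|clear|clear>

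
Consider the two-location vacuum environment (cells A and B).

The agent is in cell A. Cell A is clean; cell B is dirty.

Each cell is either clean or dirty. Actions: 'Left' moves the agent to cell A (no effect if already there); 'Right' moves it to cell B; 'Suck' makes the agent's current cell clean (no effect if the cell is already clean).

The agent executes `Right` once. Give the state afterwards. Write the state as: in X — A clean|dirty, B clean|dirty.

in B — A clean, B dirty

start: in A — A clean, B dirty
step 1/1 (Right): in B — A clean, B dirty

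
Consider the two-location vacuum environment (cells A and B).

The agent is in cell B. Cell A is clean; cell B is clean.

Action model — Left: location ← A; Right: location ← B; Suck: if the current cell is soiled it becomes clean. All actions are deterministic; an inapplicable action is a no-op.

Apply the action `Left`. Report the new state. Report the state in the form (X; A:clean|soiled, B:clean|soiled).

(A; A:clean, B:clean)

start: (B; A:clean, B:clean)
step 1/1 (Left): (A; A:clean, B:clean)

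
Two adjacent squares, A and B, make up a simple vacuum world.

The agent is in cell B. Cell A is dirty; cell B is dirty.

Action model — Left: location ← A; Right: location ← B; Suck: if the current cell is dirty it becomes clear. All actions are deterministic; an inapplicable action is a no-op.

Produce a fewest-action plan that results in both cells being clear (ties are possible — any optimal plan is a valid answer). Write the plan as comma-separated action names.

1. Suck → loc=B A=dirty B=clear
2. Left → loc=A A=dirty B=clear
3. Suck → loc=A A=clear B=clear
min 3: Suck B + move + Suck A

Suck, Left, Suck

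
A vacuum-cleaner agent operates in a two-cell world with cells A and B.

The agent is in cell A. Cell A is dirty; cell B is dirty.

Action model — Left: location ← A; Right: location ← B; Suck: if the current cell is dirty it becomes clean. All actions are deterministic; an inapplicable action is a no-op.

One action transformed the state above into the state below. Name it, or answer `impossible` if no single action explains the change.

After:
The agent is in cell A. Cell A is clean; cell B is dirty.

try  Left: (A; A:dirty, B:dirty)
try Right: (B; A:dirty, B:dirty)
try  Suck: (A; A:clean, B:dirty)  ← match

Suck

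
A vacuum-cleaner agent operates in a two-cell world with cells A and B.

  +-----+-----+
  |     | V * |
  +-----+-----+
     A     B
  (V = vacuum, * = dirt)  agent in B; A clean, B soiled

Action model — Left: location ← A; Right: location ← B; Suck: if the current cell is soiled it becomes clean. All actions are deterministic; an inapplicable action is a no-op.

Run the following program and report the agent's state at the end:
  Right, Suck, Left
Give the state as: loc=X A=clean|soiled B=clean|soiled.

1) do Right; now loc=B A=clean B=soiled
2) do Suck; now loc=B A=clean B=clean
3) do Left; now loc=A A=clean B=clean

loc=A A=clean B=clean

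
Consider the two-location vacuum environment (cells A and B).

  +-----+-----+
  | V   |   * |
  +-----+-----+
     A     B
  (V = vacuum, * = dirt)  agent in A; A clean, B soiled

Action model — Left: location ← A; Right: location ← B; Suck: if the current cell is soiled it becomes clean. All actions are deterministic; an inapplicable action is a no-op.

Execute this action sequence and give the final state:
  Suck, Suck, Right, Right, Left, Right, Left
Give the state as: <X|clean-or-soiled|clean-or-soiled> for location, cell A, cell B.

[1] after Suck: <A|clean|soiled>
[2] after Suck: <A|clean|soiled>
[3] after Right: <B|clean|soiled>
[4] after Right: <B|clean|soiled>
[5] after Left: <A|clean|soiled>
[6] after Right: <B|clean|soiled>
[7] after Left: <A|clean|soiled>

<A|clean|soiled>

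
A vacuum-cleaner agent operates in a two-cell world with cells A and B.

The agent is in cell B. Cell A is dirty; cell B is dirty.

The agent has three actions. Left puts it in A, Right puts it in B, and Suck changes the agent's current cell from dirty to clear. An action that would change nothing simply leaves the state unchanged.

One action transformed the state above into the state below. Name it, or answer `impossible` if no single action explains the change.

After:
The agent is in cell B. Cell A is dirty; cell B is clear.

try  Left: in A — A dirty, B dirty
try Right: in B — A dirty, B dirty
try  Suck: in B — A dirty, B clear  ← match

Suck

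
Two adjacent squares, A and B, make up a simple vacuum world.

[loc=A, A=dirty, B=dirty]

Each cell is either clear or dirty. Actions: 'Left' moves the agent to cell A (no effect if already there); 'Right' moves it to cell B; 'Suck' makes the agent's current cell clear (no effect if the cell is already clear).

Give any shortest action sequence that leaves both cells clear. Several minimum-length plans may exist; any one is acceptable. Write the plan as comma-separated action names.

Suck, Right, Suck

Suck (#1): <A|clear|dirty>
Right (#2): <B|clear|dirty>
Suck (#3): <B|clear|clear>
min 3: Suck A + move + Suck B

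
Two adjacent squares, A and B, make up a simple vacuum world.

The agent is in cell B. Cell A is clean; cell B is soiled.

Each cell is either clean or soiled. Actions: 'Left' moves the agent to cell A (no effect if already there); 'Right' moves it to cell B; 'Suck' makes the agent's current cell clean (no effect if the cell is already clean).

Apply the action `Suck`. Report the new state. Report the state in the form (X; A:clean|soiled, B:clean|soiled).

start: (B; A:clean, B:soiled)
1. Suck → (B; A:clean, B:clean)

(B; A:clean, B:clean)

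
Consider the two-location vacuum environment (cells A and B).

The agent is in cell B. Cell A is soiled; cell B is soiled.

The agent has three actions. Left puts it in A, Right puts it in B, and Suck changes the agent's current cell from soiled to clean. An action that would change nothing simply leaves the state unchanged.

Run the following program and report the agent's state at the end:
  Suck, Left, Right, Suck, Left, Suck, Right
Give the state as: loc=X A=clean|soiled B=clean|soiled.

loc=B A=clean B=clean

step 1/7 (Suck): loc=B A=soiled B=clean
step 2/7 (Left): loc=A A=soiled B=clean
step 3/7 (Right): loc=B A=soiled B=clean
step 4/7 (Suck): loc=B A=soiled B=clean
step 5/7 (Left): loc=A A=soiled B=clean
step 6/7 (Suck): loc=A A=clean B=clean
step 7/7 (Right): loc=B A=clean B=clean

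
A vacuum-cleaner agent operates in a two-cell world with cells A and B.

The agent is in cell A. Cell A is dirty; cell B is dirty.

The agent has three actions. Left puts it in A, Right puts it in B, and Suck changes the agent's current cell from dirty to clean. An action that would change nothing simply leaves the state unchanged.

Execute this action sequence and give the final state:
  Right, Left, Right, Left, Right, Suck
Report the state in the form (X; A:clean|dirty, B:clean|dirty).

(B; A:dirty, B:clean)

step 1/6 (Right): (B; A:dirty, B:dirty)
step 2/6 (Left): (A; A:dirty, B:dirty)
step 3/6 (Right): (B; A:dirty, B:dirty)
step 4/6 (Left): (A; A:dirty, B:dirty)
step 5/6 (Right): (B; A:dirty, B:dirty)
step 6/6 (Suck): (B; A:dirty, B:clean)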